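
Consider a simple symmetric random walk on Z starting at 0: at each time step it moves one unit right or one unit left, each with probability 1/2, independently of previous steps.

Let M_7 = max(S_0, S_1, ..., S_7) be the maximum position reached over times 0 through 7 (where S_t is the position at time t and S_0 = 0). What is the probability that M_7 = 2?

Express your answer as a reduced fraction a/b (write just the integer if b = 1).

Let M_7 = max(S_0,...,S_7). Use the reflection principle: for j ≥ 1, #{paths with M_7 ≥ j} = #{S_7 ≥ j} + #{S_7 ≥ j+1}.
By reflection, #{M_7 ≥ 2} = #{S_7 ≥ 2} + #{S_7 ≥ 3} = 29 + 29 = 58.
#{M_7 ≥ 3} = #{S_7 ≥ 3} + #{S_7 ≥ 4} = 29 + 8 = 37.
#{M_7 = 2} = 58 - 37 = 21.
P(M_7 = 2) = 21/128 = 21/128

Answer: 21/128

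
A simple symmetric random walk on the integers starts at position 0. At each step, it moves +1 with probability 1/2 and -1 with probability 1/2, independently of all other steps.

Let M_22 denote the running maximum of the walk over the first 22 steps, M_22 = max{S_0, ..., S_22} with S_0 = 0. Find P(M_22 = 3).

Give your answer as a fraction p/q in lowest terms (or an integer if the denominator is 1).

Let M_22 = max(S_0,...,S_22). Use the reflection principle: for j ≥ 1, #{paths with M_22 ≥ j} = #{S_22 ≥ j} + #{S_22 ≥ j+1}.
By reflection, #{M_22 ≥ 3} = #{S_22 ≥ 3} + #{S_22 ≥ 4} = 1097790 + 1097790 = 2195580.
#{M_22 ≥ 4} = #{S_22 ≥ 4} + #{S_22 ≥ 5} = 1097790 + 600370 = 1698160.
#{M_22 = 3} = 2195580 - 1698160 = 497420.
P(M_22 = 3) = 497420/4194304 = 124355/1048576

Answer: 124355/1048576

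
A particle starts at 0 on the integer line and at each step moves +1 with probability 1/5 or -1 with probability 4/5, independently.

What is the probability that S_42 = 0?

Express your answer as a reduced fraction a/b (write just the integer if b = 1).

Answer: 473456633351019379556352/45474735088646411895751953125

Derivation:
To be at 0 after 42 steps: need exactly 21 steps of +1 and 21 of -1.
Number of such sequences: C(42,21) = 538257874440
Each has probability (1/5)^21 · (4/5)^21 = 4398046511104/227373675443232059478759765625
P = 538257874440 · 4398046511104/227373675443232059478759765625 = 473456633351019379556352/45474735088646411895751953125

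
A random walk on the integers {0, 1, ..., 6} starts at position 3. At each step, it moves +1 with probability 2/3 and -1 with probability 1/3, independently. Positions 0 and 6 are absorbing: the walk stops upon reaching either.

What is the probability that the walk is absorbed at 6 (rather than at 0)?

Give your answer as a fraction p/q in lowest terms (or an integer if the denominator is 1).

Answer: 8/9

Derivation:
Biased walk: p = 2/3, q = 1/3, r = q/p = 1/2
Gambler's ruin: P(hit 6 before 0 | start at 3) = (1 - r^a)/(1 - r^N)
r^3 = 1/8; r^6 = 1/64
P = (1 - 1/8) / (1 - 1/64) = 7/8 / 63/64 = 8/9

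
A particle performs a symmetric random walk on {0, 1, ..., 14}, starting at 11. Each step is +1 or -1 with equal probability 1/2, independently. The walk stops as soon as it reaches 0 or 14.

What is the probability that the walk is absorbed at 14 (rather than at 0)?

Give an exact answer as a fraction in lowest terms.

Symmetric walk (p = 1/2): the harmonic-function argument gives P(hit 14 before 0 | start at 11) = a/N.
P = 11/14 = 11/14

Answer: 11/14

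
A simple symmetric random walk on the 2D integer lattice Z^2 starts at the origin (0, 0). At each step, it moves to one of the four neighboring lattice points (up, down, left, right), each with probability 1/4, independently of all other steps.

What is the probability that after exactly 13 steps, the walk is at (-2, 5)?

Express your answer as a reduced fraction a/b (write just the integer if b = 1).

Answer: 184041/33554432

Derivation:
Let h be the number of horizontal steps (so 13-h are vertical). To end at (-2,5) need (h-2)/2 right-steps and ((13-h)+5)/2 up-steps.
Sum over h with 2 ≤ h ≤ 8, h ≡ 0 (mod 2), 13-h ≡ 1 (mod 2):
h=2: C(13,2)·C(2,0)·C(11,8) = 78·1·165 = 12870
h=4: C(13,4)·C(4,1)·C(9,7) = 715·4·36 = 102960
h=6: C(13,6)·C(6,2)·C(7,6) = 1716·15·7 = 180180
h=8: C(13,8)·C(8,3)·C(5,5) = 1287·56·1 = 72072
Total favorable: 368082
Total paths: 4^13 = 67108864
P = 368082/67108864 = 184041/33554432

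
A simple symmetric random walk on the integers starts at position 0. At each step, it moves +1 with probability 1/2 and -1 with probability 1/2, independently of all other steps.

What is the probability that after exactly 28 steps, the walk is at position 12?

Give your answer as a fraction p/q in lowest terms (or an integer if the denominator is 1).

Answer: 3108105/268435456

Derivation:
To reach position 12 after 28 steps: need 20 steps of +1 and 8 of -1.
Favorable paths: C(28,20) = 3108105
Total paths: 2^28 = 268435456
P = 3108105/268435456 = 3108105/268435456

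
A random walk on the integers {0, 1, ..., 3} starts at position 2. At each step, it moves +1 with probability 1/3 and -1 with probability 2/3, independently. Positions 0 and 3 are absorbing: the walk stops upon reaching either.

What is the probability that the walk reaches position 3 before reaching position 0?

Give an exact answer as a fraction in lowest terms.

Biased walk: p = 1/3, q = 2/3, r = q/p = 2
Gambler's ruin: P(hit 3 before 0 | start at 2) = (1 - r^a)/(1 - r^N)
r^2 = 4; r^3 = 8
P = (1 - 4) / (1 - 8) = -3 / -7 = 3/7

Answer: 3/7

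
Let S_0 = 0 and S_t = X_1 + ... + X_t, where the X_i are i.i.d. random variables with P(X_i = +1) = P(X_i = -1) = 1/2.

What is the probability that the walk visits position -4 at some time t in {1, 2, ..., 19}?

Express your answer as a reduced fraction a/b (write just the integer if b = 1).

Answer: 11773/32768

Derivation:
Count via complement. Let g(t,s) = #length-t paths at position s with S_1..S_t all ≠ -4.
g(t,s) = g(t-1,s-1) + g(t-1,s+1) for s ≠ -4; g(t,-4) = 0.
t=0: g(0,0)=1
t=1: g(1,-1)=1 g(1,1)=1
t=2: g(2,-2)=1 g(2,0)=2 g(2,2)=1
t=3: g(3,-3)=1 g(3,-1)=3 g(3,1)=3 g(3,3)=1
t=4: g(4,-2)=4 g(4,0)=6 g(4,2)=4 g(4,4)=1
t=5: g(5,-3)=4 g(5,-1)=10 g(5,1)=10 g(5,3)=5 g(5,5)=1
t=6: g(6,-2)=14 g(6,0)=20 g(6,2)=15 g(6,4)=6 g(6,6)=1
t=7: g(7,-3)=14 g(7,-1)=34 g(7,1)=35 g(7,3)=21 g(7,5)=7 g(7,7)=1
t=8: g(8,-2)=48 g(8,0)=69 g(8,2)=56 g(8,4)=28 g(8,6)=8 g(8,8)=1
t=9: g(9,-3)=48 g(9,-1)=117 g(9,1)=125 g(9,3)=84 g(9,5)=36 g(9,7)=9 g(9,9)=1
t=10: g(10,-2)=165 g(10,0)=242 g(10,2)=209 g(10,4)=120 g(10,6)=45 g(10,8)=10 g(10,10)=1
t=11: g(11,-3)=165 g(11,-1)=407 g(11,1)=451 g(11,3)=329 g(11,5)=165 g(11,7)=55 g(11,9)=11 g(11,11)=1
t=12: g(12,-2)=572 g(12,0)=858 g(12,2)=780 g(12,4)=494 g(12,6)=220 g(12,8)=66 g(12,10)=12 g(12,12)=1
t=13: g(13,-3)=572 g(13,-1)=1430 g(13,1)=1638 g(13,3)=1274 g(13,5)=714 g(13,7)=286 g(13,9)=78 g(13,11)=13 g(13,13)=1
t=14: g(14,-2)=2002 g(14,0)=3068 g(14,2)=2912 g(14,4)=1988 g(14,6)=1000 g(14,8)=364 g(14,10)=91 g(14,12)=14 g(14,14)=1
t=15: g(15,-3)=2002 g(15,-1)=5070 g(15,1)=5980 g(15,3)=4900 g(15,5)=2988 g(15,7)=1364 g(15,9)=455 g(15,11)=105 g(15,13)=15 g(15,15)=1
t=16: g(16,-2)=7072 g(16,0)=11050 g(16,2)=10880 g(16,4)=7888 g(16,6)=4352 g(16,8)=1819 g(16,10)=560 g(16,12)=120 g(16,14)=16 g(16,16)=1
t=17: g(17,-3)=7072 g(17,-1)=18122 g(17,1)=21930 g(17,3)=18768 g(17,5)=12240 g(17,7)=6171 g(17,9)=2379 g(17,11)=680 g(17,13)=136 g(17,15)=17 g(17,17)=1
t=18: g(18,-2)=25194 g(18,0)=40052 g(18,2)=40698 g(18,4)=31008 g(18,6)=18411 g(18,8)=8550 g(18,10)=3059 g(18,12)=816 g(18,14)=153 g(18,16)=18 g(18,18)=1
t=19: g(19,-3)=25194 g(19,-1)=65246 g(19,1)=80750 g(19,3)=71706 g(19,5)=49419 g(19,7)=26961 g(19,9)=11609 g(19,11)=3875 g(19,13)=969 g(19,15)=171 g(19,17)=19 g(19,19)=1
Paths never hitting -4: Σ_s g(19,s) = 335920
Paths hitting -4: 2^19 - 335920 = 188368
P = 188368/524288 = 11773/32768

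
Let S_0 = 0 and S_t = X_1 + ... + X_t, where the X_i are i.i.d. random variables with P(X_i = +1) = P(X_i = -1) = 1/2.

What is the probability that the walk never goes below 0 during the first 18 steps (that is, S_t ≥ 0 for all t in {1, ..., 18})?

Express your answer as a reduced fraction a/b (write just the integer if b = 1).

Answer: 12155/65536

Derivation:
Let f(t,s) = #length-t paths at position s with S_1..S_t all ≥ 0.
f(t,s) = f(t-1,s-1) + f(t-1,s+1) for s ≥ 0; f(t,s) = 0 for s < 0.
t=0: f(0,0)=1
t=1: f(1,1)=1
t=2: f(2,0)=1 f(2,2)=1
t=3: f(3,1)=2 f(3,3)=1
t=4: f(4,0)=2 f(4,2)=3 f(4,4)=1
t=5: f(5,1)=5 f(5,3)=4 f(5,5)=1
t=6: f(6,0)=5 f(6,2)=9 f(6,4)=5 f(6,6)=1
t=7: f(7,1)=14 f(7,3)=14 f(7,5)=6 f(7,7)=1
t=8: f(8,0)=14 f(8,2)=28 f(8,4)=20 f(8,6)=7 f(8,8)=1
t=9: f(9,1)=42 f(9,3)=48 f(9,5)=27 f(9,7)=8 f(9,9)=1
t=10: f(10,0)=42 f(10,2)=90 f(10,4)=75 f(10,6)=35 f(10,8)=9 f(10,10)=1
t=11: f(11,1)=132 f(11,3)=165 f(11,5)=110 f(11,7)=44 f(11,9)=10 f(11,11)=1
t=12: f(12,0)=132 f(12,2)=297 f(12,4)=275 f(12,6)=154 f(12,8)=54 f(12,10)=11 f(12,12)=1
t=13: f(13,1)=429 f(13,3)=572 f(13,5)=429 f(13,7)=208 f(13,9)=65 f(13,11)=12 f(13,13)=1
t=14: f(14,0)=429 f(14,2)=1001 f(14,4)=1001 f(14,6)=637 f(14,8)=273 f(14,10)=77 f(14,12)=13 f(14,14)=1
t=15: f(15,1)=1430 f(15,3)=2002 f(15,5)=1638 f(15,7)=910 f(15,9)=350 f(15,11)=90 f(15,13)=14 f(15,15)=1
t=16: f(16,0)=1430 f(16,2)=3432 f(16,4)=3640 f(16,6)=2548 f(16,8)=1260 f(16,10)=440 f(16,12)=104 f(16,14)=15 f(16,16)=1
t=17: f(17,1)=4862 f(17,3)=7072 f(17,5)=6188 f(17,7)=3808 f(17,9)=1700 f(17,11)=544 f(17,13)=119 f(17,15)=16 f(17,17)=1
t=18: f(18,0)=4862 f(18,2)=11934 f(18,4)=13260 f(18,6)=9996 f(18,8)=5508 f(18,10)=2244 f(18,12)=663 f(18,14)=135 f(18,16)=17 f(18,18)=1
Σ_s f(18,s) = 48620
P = 48620/262144 = 12155/65536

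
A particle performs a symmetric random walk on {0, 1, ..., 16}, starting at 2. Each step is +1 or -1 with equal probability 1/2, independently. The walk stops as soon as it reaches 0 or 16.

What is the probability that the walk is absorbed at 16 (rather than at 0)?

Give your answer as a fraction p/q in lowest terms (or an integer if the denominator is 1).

Symmetric walk (p = 1/2): the harmonic-function argument gives P(hit 16 before 0 | start at 2) = a/N.
P = 2/16 = 1/8

Answer: 1/8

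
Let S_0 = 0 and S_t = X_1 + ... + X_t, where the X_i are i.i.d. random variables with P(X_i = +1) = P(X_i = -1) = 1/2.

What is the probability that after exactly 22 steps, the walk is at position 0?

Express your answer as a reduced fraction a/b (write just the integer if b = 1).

Answer: 88179/524288

Derivation:
To return to 0 after 22 steps: need exactly 11 steps of +1 and 11 of -1.
Favorable paths: C(22,11) = 705432
Total paths: 2^22 = 4194304
P = 705432/4194304 = 88179/524288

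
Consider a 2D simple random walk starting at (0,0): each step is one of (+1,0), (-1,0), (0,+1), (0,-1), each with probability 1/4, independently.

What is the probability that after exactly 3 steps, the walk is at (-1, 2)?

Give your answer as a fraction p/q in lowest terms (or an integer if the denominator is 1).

Let h be the number of horizontal steps (so 3-h are vertical). To end at (-1,2) need (h-1)/2 right-steps and ((3-h)+2)/2 up-steps.
Sum over h with 1 ≤ h ≤ 1, h ≡ 1 (mod 2), 3-h ≡ 0 (mod 2):
h=1: C(3,1)·C(1,0)·C(2,2) = 3·1·1 = 3
Total favorable: 3
Total paths: 4^3 = 64
P = 3/64 = 3/64

Answer: 3/64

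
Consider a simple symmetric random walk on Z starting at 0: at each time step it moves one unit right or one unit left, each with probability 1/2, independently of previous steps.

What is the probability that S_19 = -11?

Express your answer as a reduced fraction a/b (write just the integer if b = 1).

Answer: 969/131072

Derivation:
To reach position -11 after 19 steps: need 4 steps of +1 and 15 of -1.
Favorable paths: C(19,4) = 3876
Total paths: 2^19 = 524288
P = 3876/524288 = 969/131072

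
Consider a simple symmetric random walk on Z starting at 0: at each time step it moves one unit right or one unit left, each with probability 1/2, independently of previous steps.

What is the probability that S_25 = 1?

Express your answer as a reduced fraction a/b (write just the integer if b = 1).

To reach position 1 after 25 steps: need 13 steps of +1 and 12 of -1.
Favorable paths: C(25,13) = 5200300
Total paths: 2^25 = 33554432
P = 5200300/33554432 = 1300075/8388608

Answer: 1300075/8388608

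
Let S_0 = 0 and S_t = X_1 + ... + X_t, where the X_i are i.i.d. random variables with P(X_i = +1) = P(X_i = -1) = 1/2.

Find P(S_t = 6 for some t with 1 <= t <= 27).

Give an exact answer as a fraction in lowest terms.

Answer: 16628809/67108864

Derivation:
Count via complement. Let g(t,s) = #length-t paths at position s with S_1..S_t all ≠ 6.
g(t,s) = g(t-1,s-1) + g(t-1,s+1) for s ≠ 6; g(t,6) = 0.
t=0: g(0,0)=1
t=1: g(1,-1)=1 g(1,1)=1
t=2: g(2,-2)=1 g(2,0)=2 g(2,2)=1
t=3: g(3,-3)=1 g(3,-1)=3 g(3,1)=3 g(3,3)=1
t=4: g(4,-4)=1 g(4,-2)=4 g(4,0)=6 g(4,2)=4 g(4,4)=1
t=5: g(5,-5)=1 g(5,-3)=5 g(5,-1)=10 g(5,1)=10 g(5,3)=5 g(5,5)=1
t=6: g(6,-6)=1 g(6,-4)=6 g(6,-2)=15 g(6,0)=20 g(6,2)=15 g(6,4)=6
t=7: g(7,-7)=1 g(7,-5)=7 g(7,-3)=21 g(7,-1)=35 g(7,1)=35 g(7,3)=21 g(7,5)=6
t=8: g(8,-8)=1 g(8,-6)=8 g(8,-4)=28 g(8,-2)=56 g(8,0)=70 g(8,2)=56 g(8,4)=27
t=9: g(9,-9)=1 g(9,-7)=9 g(9,-5)=36 g(9,-3)=84 g(9,-1)=126 g(9,1)=126 g(9,3)=83 g(9,5)=27
t=10: g(10,-10)=1 g(10,-8)=10 g(10,-6)=45 g(10,-4)=120 g(10,-2)=210 g(10,0)=252 g(10,2)=209 g(10,4)=110
t=11: g(11,-11)=1 g(11,-9)=11 g(11,-7)=55 g(11,-5)=165 g(11,-3)=330 g(11,-1)=462 g(11,1)=461 g(11,3)=319 g(11,5)=110
t=12: g(12,-12)=1 g(12,-10)=12 g(12,-8)=66 g(12,-6)=220 g(12,-4)=495 g(12,-2)=792 g(12,0)=923 g(12,2)=780 g(12,4)=429
t=13: g(13,-13)=1 g(13,-11)=13 g(13,-9)=78 g(13,-7)=286 g(13,-5)=715 g(13,-3)=1287 g(13,-1)=1715 g(13,1)=1703 g(13,3)=1209 g(13,5)=429
t=14: g(14,-14)=1 g(14,-12)=14 g(14,-10)=91 g(14,-8)=364 g(14,-6)=1001 g(14,-4)=2002 g(14,-2)=3002 g(14,0)=3418 g(14,2)=2912 g(14,4)=1638
t=15: g(15,-15)=1 g(15,-13)=15 g(15,-11)=105 g(15,-9)=455 g(15,-7)=1365 g(15,-5)=3003 g(15,-3)=5004 g(15,-1)=6420 g(15,1)=6330 g(15,3)=4550 g(15,5)=1638
t=16: g(16,-16)=1 g(16,-14)=16 g(16,-12)=120 g(16,-10)=560 g(16,-8)=1820 g(16,-6)=4368 g(16,-4)=8007 g(16,-2)=11424 g(16,0)=12750 g(16,2)=10880 g(16,4)=6188
t=17: g(17,-17)=1 g(17,-15)=17 g(17,-13)=136 g(17,-11)=680 g(17,-9)=2380 g(17,-7)=6188 g(17,-5)=12375 g(17,-3)=19431 g(17,-1)=24174 g(17,1)=23630 g(17,3)=17068 g(17,5)=6188
t=18: g(18,-18)=1 g(18,-16)=18 g(18,-14)=153 g(18,-12)=816 g(18,-10)=3060 g(18,-8)=8568 g(18,-6)=18563 g(18,-4)=31806 g(18,-2)=43605 g(18,0)=47804 g(18,2)=40698 g(18,4)=23256
t=19: g(19,-19)=1 g(19,-17)=19 g(19,-15)=171 g(19,-13)=969 g(19,-11)=3876 g(19,-9)=11628 g(19,-7)=27131 g(19,-5)=50369 g(19,-3)=75411 g(19,-1)=91409 g(19,1)=88502 g(19,3)=63954 g(19,5)=23256
t=20: g(20,-20)=1 g(20,-18)=20 g(20,-16)=190 g(20,-14)=1140 g(20,-12)=4845 g(20,-10)=15504 g(20,-8)=38759 g(20,-6)=77500 g(20,-4)=125780 g(20,-2)=166820 g(20,0)=179911 g(20,2)=152456 g(20,4)=87210
t=21: g(21,-21)=1 g(21,-19)=21 g(21,-17)=210 g(21,-15)=1330 g(21,-13)=5985 g(21,-11)=20349 g(21,-9)=54263 g(21,-7)=116259 g(21,-5)=203280 g(21,-3)=292600 g(21,-1)=346731 g(21,1)=332367 g(21,3)=239666 g(21,5)=87210
t=22: g(22,-22)=1 g(22,-20)=22 g(22,-18)=231 g(22,-16)=1540 g(22,-14)=7315 g(22,-12)=26334 g(22,-10)=74612 g(22,-8)=170522 g(22,-6)=319539 g(22,-4)=495880 g(22,-2)=639331 g(22,0)=679098 g(22,2)=572033 g(22,4)=326876
t=23: g(23,-23)=1 g(23,-21)=23 g(23,-19)=253 g(23,-17)=1771 g(23,-15)=8855 g(23,-13)=33649 g(23,-11)=100946 g(23,-9)=245134 g(23,-7)=490061 g(23,-5)=815419 g(23,-3)=1135211 g(23,-1)=1318429 g(23,1)=1251131 g(23,3)=898909 g(23,5)=326876
t=24: g(24,-24)=1 g(24,-22)=24 g(24,-20)=276 g(24,-18)=2024 g(24,-16)=10626 g(24,-14)=42504 g(24,-12)=134595 g(24,-10)=346080 g(24,-8)=735195 g(24,-6)=1305480 g(24,-4)=1950630 g(24,-2)=2453640 g(24,0)=2569560 g(24,2)=2150040 g(24,4)=1225785
t=25: g(25,-25)=1 g(25,-23)=25 g(25,-21)=300 g(25,-19)=2300 g(25,-17)=12650 g(25,-15)=53130 g(25,-13)=177099 g(25,-11)=480675 g(25,-9)=1081275 g(25,-7)=2040675 g(25,-5)=3256110 g(25,-3)=4404270 g(25,-1)=5023200 g(25,1)=4719600 g(25,3)=3375825 g(25,5)=1225785
t=26: g(26,-26)=1 g(26,-24)=26 g(26,-22)=325 g(26,-20)=2600 g(26,-18)=14950 g(26,-16)=65780 g(26,-14)=230229 g(26,-12)=657774 g(26,-10)=1561950 g(26,-8)=3121950 g(26,-6)=5296785 g(26,-4)=7660380 g(26,-2)=9427470 g(26,0)=9742800 g(26,2)=8095425 g(26,4)=4601610
t=27: g(27,-27)=1 g(27,-25)=27 g(27,-23)=351 g(27,-21)=2925 g(27,-19)=17550 g(27,-17)=80730 g(27,-15)=296009 g(27,-13)=888003 g(27,-11)=2219724 g(27,-9)=4683900 g(27,-7)=8418735 g(27,-5)=12957165 g(27,-3)=17087850 g(27,-1)=19170270 g(27,1)=17838225 g(27,3)=12697035 g(27,5)=4601610
Paths never hitting 6: Σ_s g(27,s) = 100960110
Paths hitting 6: 2^27 - 100960110 = 33257618
P = 33257618/134217728 = 16628809/67108864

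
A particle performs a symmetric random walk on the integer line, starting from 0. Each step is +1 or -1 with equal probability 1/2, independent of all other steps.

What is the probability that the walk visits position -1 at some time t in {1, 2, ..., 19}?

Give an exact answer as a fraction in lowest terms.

Answer: 215955/262144

Derivation:
Count via complement. Let g(t,s) = #length-t paths at position s with S_1..S_t all ≠ -1.
g(t,s) = g(t-1,s-1) + g(t-1,s+1) for s ≠ -1; g(t,-1) = 0.
t=0: g(0,0)=1
t=1: g(1,1)=1
t=2: g(2,0)=1 g(2,2)=1
t=3: g(3,1)=2 g(3,3)=1
t=4: g(4,0)=2 g(4,2)=3 g(4,4)=1
t=5: g(5,1)=5 g(5,3)=4 g(5,5)=1
t=6: g(6,0)=5 g(6,2)=9 g(6,4)=5 g(6,6)=1
t=7: g(7,1)=14 g(7,3)=14 g(7,5)=6 g(7,7)=1
t=8: g(8,0)=14 g(8,2)=28 g(8,4)=20 g(8,6)=7 g(8,8)=1
t=9: g(9,1)=42 g(9,3)=48 g(9,5)=27 g(9,7)=8 g(9,9)=1
t=10: g(10,0)=42 g(10,2)=90 g(10,4)=75 g(10,6)=35 g(10,8)=9 g(10,10)=1
t=11: g(11,1)=132 g(11,3)=165 g(11,5)=110 g(11,7)=44 g(11,9)=10 g(11,11)=1
t=12: g(12,0)=132 g(12,2)=297 g(12,4)=275 g(12,6)=154 g(12,8)=54 g(12,10)=11 g(12,12)=1
t=13: g(13,1)=429 g(13,3)=572 g(13,5)=429 g(13,7)=208 g(13,9)=65 g(13,11)=12 g(13,13)=1
t=14: g(14,0)=429 g(14,2)=1001 g(14,4)=1001 g(14,6)=637 g(14,8)=273 g(14,10)=77 g(14,12)=13 g(14,14)=1
t=15: g(15,1)=1430 g(15,3)=2002 g(15,5)=1638 g(15,7)=910 g(15,9)=350 g(15,11)=90 g(15,13)=14 g(15,15)=1
t=16: g(16,0)=1430 g(16,2)=3432 g(16,4)=3640 g(16,6)=2548 g(16,8)=1260 g(16,10)=440 g(16,12)=104 g(16,14)=15 g(16,16)=1
t=17: g(17,1)=4862 g(17,3)=7072 g(17,5)=6188 g(17,7)=3808 g(17,9)=1700 g(17,11)=544 g(17,13)=119 g(17,15)=16 g(17,17)=1
t=18: g(18,0)=4862 g(18,2)=11934 g(18,4)=13260 g(18,6)=9996 g(18,8)=5508 g(18,10)=2244 g(18,12)=663 g(18,14)=135 g(18,16)=17 g(18,18)=1
t=19: g(19,1)=16796 g(19,3)=25194 g(19,5)=23256 g(19,7)=15504 g(19,9)=7752 g(19,11)=2907 g(19,13)=798 g(19,15)=152 g(19,17)=18 g(19,19)=1
Paths never hitting -1: Σ_s g(19,s) = 92378
Paths hitting -1: 2^19 - 92378 = 431910
P = 431910/524288 = 215955/262144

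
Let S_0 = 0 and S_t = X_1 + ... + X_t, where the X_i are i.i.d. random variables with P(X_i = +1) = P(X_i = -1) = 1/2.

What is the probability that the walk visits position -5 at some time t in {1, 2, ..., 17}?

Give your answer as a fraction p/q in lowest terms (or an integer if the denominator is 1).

Answer: 7795/32768

Derivation:
Count via complement. Let g(t,s) = #length-t paths at position s with S_1..S_t all ≠ -5.
g(t,s) = g(t-1,s-1) + g(t-1,s+1) for s ≠ -5; g(t,-5) = 0.
t=0: g(0,0)=1
t=1: g(1,-1)=1 g(1,1)=1
t=2: g(2,-2)=1 g(2,0)=2 g(2,2)=1
t=3: g(3,-3)=1 g(3,-1)=3 g(3,1)=3 g(3,3)=1
t=4: g(4,-4)=1 g(4,-2)=4 g(4,0)=6 g(4,2)=4 g(4,4)=1
t=5: g(5,-3)=5 g(5,-1)=10 g(5,1)=10 g(5,3)=5 g(5,5)=1
t=6: g(6,-4)=5 g(6,-2)=15 g(6,0)=20 g(6,2)=15 g(6,4)=6 g(6,6)=1
t=7: g(7,-3)=20 g(7,-1)=35 g(7,1)=35 g(7,3)=21 g(7,5)=7 g(7,7)=1
t=8: g(8,-4)=20 g(8,-2)=55 g(8,0)=70 g(8,2)=56 g(8,4)=28 g(8,6)=8 g(8,8)=1
t=9: g(9,-3)=75 g(9,-1)=125 g(9,1)=126 g(9,3)=84 g(9,5)=36 g(9,7)=9 g(9,9)=1
t=10: g(10,-4)=75 g(10,-2)=200 g(10,0)=251 g(10,2)=210 g(10,4)=120 g(10,6)=45 g(10,8)=10 g(10,10)=1
t=11: g(11,-3)=275 g(11,-1)=451 g(11,1)=461 g(11,3)=330 g(11,5)=165 g(11,7)=55 g(11,9)=11 g(11,11)=1
t=12: g(12,-4)=275 g(12,-2)=726 g(12,0)=912 g(12,2)=791 g(12,4)=495 g(12,6)=220 g(12,8)=66 g(12,10)=12 g(12,12)=1
t=13: g(13,-3)=1001 g(13,-1)=1638 g(13,1)=1703 g(13,3)=1286 g(13,5)=715 g(13,7)=286 g(13,9)=78 g(13,11)=13 g(13,13)=1
t=14: g(14,-4)=1001 g(14,-2)=2639 g(14,0)=3341 g(14,2)=2989 g(14,4)=2001 g(14,6)=1001 g(14,8)=364 g(14,10)=91 g(14,12)=14 g(14,14)=1
t=15: g(15,-3)=3640 g(15,-1)=5980 g(15,1)=6330 g(15,3)=4990 g(15,5)=3002 g(15,7)=1365 g(15,9)=455 g(15,11)=105 g(15,13)=15 g(15,15)=1
t=16: g(16,-4)=3640 g(16,-2)=9620 g(16,0)=12310 g(16,2)=11320 g(16,4)=7992 g(16,6)=4367 g(16,8)=1820 g(16,10)=560 g(16,12)=120 g(16,14)=16 g(16,16)=1
t=17: g(17,-3)=13260 g(17,-1)=21930 g(17,1)=23630 g(17,3)=19312 g(17,5)=12359 g(17,7)=6187 g(17,9)=2380 g(17,11)=680 g(17,13)=136 g(17,15)=17 g(17,17)=1
Paths never hitting -5: Σ_s g(17,s) = 99892
Paths hitting -5: 2^17 - 99892 = 31180
P = 31180/131072 = 7795/32768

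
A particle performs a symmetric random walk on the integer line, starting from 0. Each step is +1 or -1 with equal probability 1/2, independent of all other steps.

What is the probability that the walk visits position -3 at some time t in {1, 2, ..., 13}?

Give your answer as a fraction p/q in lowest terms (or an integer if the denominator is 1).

Count via complement. Let g(t,s) = #length-t paths at position s with S_1..S_t all ≠ -3.
g(t,s) = g(t-1,s-1) + g(t-1,s+1) for s ≠ -3; g(t,-3) = 0.
t=0: g(0,0)=1
t=1: g(1,-1)=1 g(1,1)=1
t=2: g(2,-2)=1 g(2,0)=2 g(2,2)=1
t=3: g(3,-1)=3 g(3,1)=3 g(3,3)=1
t=4: g(4,-2)=3 g(4,0)=6 g(4,2)=4 g(4,4)=1
t=5: g(5,-1)=9 g(5,1)=10 g(5,3)=5 g(5,5)=1
t=6: g(6,-2)=9 g(6,0)=19 g(6,2)=15 g(6,4)=6 g(6,6)=1
t=7: g(7,-1)=28 g(7,1)=34 g(7,3)=21 g(7,5)=7 g(7,7)=1
t=8: g(8,-2)=28 g(8,0)=62 g(8,2)=55 g(8,4)=28 g(8,6)=8 g(8,8)=1
t=9: g(9,-1)=90 g(9,1)=117 g(9,3)=83 g(9,5)=36 g(9,7)=9 g(9,9)=1
t=10: g(10,-2)=90 g(10,0)=207 g(10,2)=200 g(10,4)=119 g(10,6)=45 g(10,8)=10 g(10,10)=1
t=11: g(11,-1)=297 g(11,1)=407 g(11,3)=319 g(11,5)=164 g(11,7)=55 g(11,9)=11 g(11,11)=1
t=12: g(12,-2)=297 g(12,0)=704 g(12,2)=726 g(12,4)=483 g(12,6)=219 g(12,8)=66 g(12,10)=12 g(12,12)=1
t=13: g(13,-1)=1001 g(13,1)=1430 g(13,3)=1209 g(13,5)=702 g(13,7)=285 g(13,9)=78 g(13,11)=13 g(13,13)=1
Paths never hitting -3: Σ_s g(13,s) = 4719
Paths hitting -3: 2^13 - 4719 = 3473
P = 3473/8192 = 3473/8192

Answer: 3473/8192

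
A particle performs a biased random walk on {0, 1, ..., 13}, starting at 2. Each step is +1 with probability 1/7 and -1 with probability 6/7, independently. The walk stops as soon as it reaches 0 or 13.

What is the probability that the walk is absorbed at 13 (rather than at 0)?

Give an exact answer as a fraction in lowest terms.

Biased walk: p = 1/7, q = 6/7, r = q/p = 6
Gambler's ruin: P(hit 13 before 0 | start at 2) = (1 - r^a)/(1 - r^N)
r^2 = 36; r^13 = 13060694016
P = (1 - 36) / (1 - 13060694016) = -35 / -13060694015 = 7/2612138803

Answer: 7/2612138803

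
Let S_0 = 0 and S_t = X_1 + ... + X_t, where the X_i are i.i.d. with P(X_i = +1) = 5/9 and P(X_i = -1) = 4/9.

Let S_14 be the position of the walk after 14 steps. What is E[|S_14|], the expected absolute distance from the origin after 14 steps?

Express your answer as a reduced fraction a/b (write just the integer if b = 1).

Answer: 24271992280298/7625597484987

Derivation:
S_14 takes values m ≡ 0 (mod 2) with |m| ≤ 14; P(S_14=m) = C(14,(14+m)/2) · (5/9)^((14+m)/2) · (4/9)^((14-m)/2).
Distribution: P(S=-14)=268435456/22876792454961, P(S=-12)=4697620480/22876792454961, P(S=-10)=38168166400/22876792454961, P(S=-8)=190840832000/22876792454961, P(S=-6)=656015360000/22876792454961, P(S=-4)=1640038400000/22876792454961, P(S=-2)=1025024000000/7625597484987, P(S=0)=1464320000000/7625597484987, P(S=2)=1601600000000/7625597484987, P(S=4)=4004000000000/22876792454961, P(S=6)=2502500000000/22876792454961, P(S=8)=1137500000000/22876792454961, P(S=10)=355468750000/22876792454961, P(S=12)=68359375000/22876792454961, P(S=14)=6103515625/22876792454961
E[|S_14|] = Σ_m |m|·P(S_14=m) = 24271992280298/7625597484987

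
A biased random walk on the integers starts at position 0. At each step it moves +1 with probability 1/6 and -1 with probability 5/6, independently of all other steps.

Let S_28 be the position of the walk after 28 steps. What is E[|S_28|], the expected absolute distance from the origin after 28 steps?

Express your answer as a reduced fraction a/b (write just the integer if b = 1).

S_28 takes values m ≡ 0 (mod 2) with |m| ≤ 28; P(S_28=m) = C(28,(28+m)/2) · (1/6)^((28+m)/2) · (5/6)^((28-m)/2).
Distribution: P(S=-28)=37252902984619140625/6140942214464815497216, P(S=-26)=52154064178466796875/1535235553616203874304, P(S=-24)=10430812835693359375/113721152119718805504, P(S=-22)=27120113372802734375/170581728179578208256, P(S=-20)=135600566864013671875/682326912718312833024, P(S=-18)=5424022674560546875/28430288029929701376, P(S=-16)=24950504302978515625/170581728179578208256, P(S=-14)=7841587066650390625/85290864089789104128, P(S=-12)=10978221893310546875/227442304239437611008, P(S=-10)=10978221893310546875/511745184538734624768, P(S=-8)=8343448638916015625/1023490369077469249536, P(S=-6)=151699066162109375/56860576059859402752, P(S=-4)=515776824951171875/682326912718312833024, P(S=-2)=7935028076171875/42645432044894552064, P(S=0)=1133575439453125/28430288029929701376, P(S=2)=317401123046875/42645432044894552064, P(S=4)=825242919921875/682326912718312833024, P(S=6)=9708740234375/56860576059859402752, P(S=8)=21359228515625/1023490369077469249536, P(S=10)=1124169921875/511745184538734624768, P(S=12)=44966796875/227442304239437611008, P(S=14)=1284765625/85290864089789104128, P(S=16)=163515625/170581728179578208256, P(S=18)=1421875/28430288029929701376, P(S=20)=1421875/682326912718312833024, P(S=22)=11375/170581728179578208256, P(S=24)=175/113721152119718805504, P(S=26)=35/1535235553616203874304, P(S=28)=1/6140942214464815497216
E[|S_28|] = Σ_m |m|·P(S_28=m) = 3582224328498633017249/191904444202025484288

Answer: 3582224328498633017249/191904444202025484288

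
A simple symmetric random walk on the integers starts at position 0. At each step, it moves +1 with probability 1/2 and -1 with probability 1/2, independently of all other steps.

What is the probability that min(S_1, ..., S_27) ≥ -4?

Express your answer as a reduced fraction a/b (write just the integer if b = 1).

Let f(t,s) = #length-t paths at position s with S_1..S_t all ≥ -4.
f(t,s) = f(t-1,s-1) + f(t-1,s+1) for s ≥ -4; f(t,s) = 0 for s < -4.
t=0: f(0,0)=1
t=1: f(1,-1)=1 f(1,1)=1
t=2: f(2,-2)=1 f(2,0)=2 f(2,2)=1
t=3: f(3,-3)=1 f(3,-1)=3 f(3,1)=3 f(3,3)=1
t=4: f(4,-4)=1 f(4,-2)=4 f(4,0)=6 f(4,2)=4 f(4,4)=1
t=5: f(5,-3)=5 f(5,-1)=10 f(5,1)=10 f(5,3)=5 f(5,5)=1
t=6: f(6,-4)=5 f(6,-2)=15 f(6,0)=20 f(6,2)=15 f(6,4)=6 f(6,6)=1
t=7: f(7,-3)=20 f(7,-1)=35 f(7,1)=35 f(7,3)=21 f(7,5)=7 f(7,7)=1
t=8: f(8,-4)=20 f(8,-2)=55 f(8,0)=70 f(8,2)=56 f(8,4)=28 f(8,6)=8 f(8,8)=1
t=9: f(9,-3)=75 f(9,-1)=125 f(9,1)=126 f(9,3)=84 f(9,5)=36 f(9,7)=9 f(9,9)=1
t=10: f(10,-4)=75 f(10,-2)=200 f(10,0)=251 f(10,2)=210 f(10,4)=120 f(10,6)=45 f(10,8)=10 f(10,10)=1
t=11: f(11,-3)=275 f(11,-1)=451 f(11,1)=461 f(11,3)=330 f(11,5)=165 f(11,7)=55 f(11,9)=11 f(11,11)=1
t=12: f(12,-4)=275 f(12,-2)=726 f(12,0)=912 f(12,2)=791 f(12,4)=495 f(12,6)=220 f(12,8)=66 f(12,10)=12 f(12,12)=1
t=13: f(13,-3)=1001 f(13,-1)=1638 f(13,1)=1703 f(13,3)=1286 f(13,5)=715 f(13,7)=286 f(13,9)=78 f(13,11)=13 f(13,13)=1
t=14: f(14,-4)=1001 f(14,-2)=2639 f(14,0)=3341 f(14,2)=2989 f(14,4)=2001 f(14,6)=1001 f(14,8)=364 f(14,10)=91 f(14,12)=14 f(14,14)=1
t=15: f(15,-3)=3640 f(15,-1)=5980 f(15,1)=6330 f(15,3)=4990 f(15,5)=3002 f(15,7)=1365 f(15,9)=455 f(15,11)=105 f(15,13)=15 f(15,15)=1
t=16: f(16,-4)=3640 f(16,-2)=9620 f(16,0)=12310 f(16,2)=11320 f(16,4)=7992 f(16,6)=4367 f(16,8)=1820 f(16,10)=560 f(16,12)=120 f(16,14)=16 f(16,16)=1
t=17: f(17,-3)=13260 f(17,-1)=21930 f(17,1)=23630 f(17,3)=19312 f(17,5)=12359 f(17,7)=6187 f(17,9)=2380 f(17,11)=680 f(17,13)=136 f(17,15)=17 f(17,17)=1
t=18: f(18,-4)=13260 f(18,-2)=35190 f(18,0)=45560 f(18,2)=42942 f(18,4)=31671 f(18,6)=18546 f(18,8)=8567 f(18,10)=3060 f(18,12)=816 f(18,14)=153 f(18,16)=18 f(18,18)=1
t=19: f(19,-3)=48450 f(19,-1)=80750 f(19,1)=88502 f(19,3)=74613 f(19,5)=50217 f(19,7)=27113 f(19,9)=11627 f(19,11)=3876 f(19,13)=969 f(19,15)=171 f(19,17)=19 f(19,19)=1
t=20: f(20,-4)=48450 f(20,-2)=129200 f(20,0)=169252 f(20,2)=163115 f(20,4)=124830 f(20,6)=77330 f(20,8)=38740 f(20,10)=15503 f(20,12)=4845 f(20,14)=1140 f(20,16)=190 f(20,18)=20 f(20,20)=1
t=21: f(21,-3)=177650 f(21,-1)=298452 f(21,1)=332367 f(21,3)=287945 f(21,5)=202160 f(21,7)=116070 f(21,9)=54243 f(21,11)=20348 f(21,13)=5985 f(21,15)=1330 f(21,17)=210 f(21,19)=21 f(21,21)=1
t=22: f(22,-4)=177650 f(22,-2)=476102 f(22,0)=630819 f(22,2)=620312 f(22,4)=490105 f(22,6)=318230 f(22,8)=170313 f(22,10)=74591 f(22,12)=26333 f(22,14)=7315 f(22,16)=1540 f(22,18)=231 f(22,20)=22 f(22,22)=1
t=23: f(23,-3)=653752 f(23,-1)=1106921 f(23,1)=1251131 f(23,3)=1110417 f(23,5)=808335 f(23,7)=488543 f(23,9)=244904 f(23,11)=100924 f(23,13)=33648 f(23,15)=8855 f(23,17)=1771 f(23,19)=253 f(23,21)=23 f(23,23)=1
t=24: f(24,-4)=653752 f(24,-2)=1760673 f(24,0)=2358052 f(24,2)=2361548 f(24,4)=1918752 f(24,6)=1296878 f(24,8)=733447 f(24,10)=345828 f(24,12)=134572 f(24,14)=42503 f(24,16)=10626 f(24,18)=2024 f(24,20)=276 f(24,22)=24 f(24,24)=1
t=25: f(25,-3)=2414425 f(25,-1)=4118725 f(25,1)=4719600 f(25,3)=4280300 f(25,5)=3215630 f(25,7)=2030325 f(25,9)=1079275 f(25,11)=480400 f(25,13)=177075 f(25,15)=53129 f(25,17)=12650 f(25,19)=2300 f(25,21)=300 f(25,23)=25 f(25,25)=1
t=26: f(26,-4)=2414425 f(26,-2)=6533150 f(26,0)=8838325 f(26,2)=8999900 f(26,4)=7495930 f(26,6)=5245955 f(26,8)=3109600 f(26,10)=1559675 f(26,12)=657475 f(26,14)=230204 f(26,16)=65779 f(26,18)=14950 f(26,20)=2600 f(26,22)=325 f(26,24)=26 f(26,26)=1
t=27: f(27,-3)=8947575 f(27,-1)=15371475 f(27,1)=17838225 f(27,3)=16495830 f(27,5)=12741885 f(27,7)=8355555 f(27,9)=4669275 f(27,11)=2217150 f(27,13)=887679 f(27,15)=295983 f(27,17)=80729 f(27,19)=17550 f(27,21)=2925 f(27,23)=351 f(27,25)=27 f(27,27)=1
Σ_s f(27,s) = 87922215
P = 87922215/134217728 = 87922215/134217728

Answer: 87922215/134217728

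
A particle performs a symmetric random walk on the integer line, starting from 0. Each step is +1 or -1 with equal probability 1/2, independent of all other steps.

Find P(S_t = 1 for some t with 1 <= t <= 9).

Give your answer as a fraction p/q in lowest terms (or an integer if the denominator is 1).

Answer: 193/256

Derivation:
Count via complement. Let g(t,s) = #length-t paths at position s with S_1..S_t all ≠ 1.
g(t,s) = g(t-1,s-1) + g(t-1,s+1) for s ≠ 1; g(t,1) = 0.
t=0: g(0,0)=1
t=1: g(1,-1)=1
t=2: g(2,-2)=1 g(2,0)=1
t=3: g(3,-3)=1 g(3,-1)=2
t=4: g(4,-4)=1 g(4,-2)=3 g(4,0)=2
t=5: g(5,-5)=1 g(5,-3)=4 g(5,-1)=5
t=6: g(6,-6)=1 g(6,-4)=5 g(6,-2)=9 g(6,0)=5
t=7: g(7,-7)=1 g(7,-5)=6 g(7,-3)=14 g(7,-1)=14
t=8: g(8,-8)=1 g(8,-6)=7 g(8,-4)=20 g(8,-2)=28 g(8,0)=14
t=9: g(9,-9)=1 g(9,-7)=8 g(9,-5)=27 g(9,-3)=48 g(9,-1)=42
Paths never hitting 1: Σ_s g(9,s) = 126
Paths hitting 1: 2^9 - 126 = 386
P = 386/512 = 193/256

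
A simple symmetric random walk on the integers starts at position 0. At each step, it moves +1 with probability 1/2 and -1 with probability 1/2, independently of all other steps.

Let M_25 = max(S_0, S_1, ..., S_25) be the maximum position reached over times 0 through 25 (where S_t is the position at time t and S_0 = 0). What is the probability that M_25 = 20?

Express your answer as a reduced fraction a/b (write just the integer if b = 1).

Let M_25 = max(S_0,...,S_25). Use the reflection principle: for j ≥ 1, #{paths with M_25 ≥ j} = #{S_25 ≥ j} + #{S_25 ≥ j+1}.
By reflection, #{M_25 ≥ 20} = #{S_25 ≥ 20} + #{S_25 ≥ 21} = 326 + 326 = 652.
#{M_25 ≥ 21} = #{S_25 ≥ 21} + #{S_25 ≥ 22} = 326 + 26 = 352.
#{M_25 = 20} = 652 - 352 = 300.
P(M_25 = 20) = 300/33554432 = 75/8388608

Answer: 75/8388608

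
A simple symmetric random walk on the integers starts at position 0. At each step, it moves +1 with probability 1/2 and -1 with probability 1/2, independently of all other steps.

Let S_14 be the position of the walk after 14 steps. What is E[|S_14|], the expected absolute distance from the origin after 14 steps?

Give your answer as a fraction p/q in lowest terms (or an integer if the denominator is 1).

Answer: 3003/1024

Derivation:
S_14 takes values m ≡ 0 (mod 2) with |m| ≤ 14; P(S_14=m) = C(14,(14+m)/2)/2^14.
Total paths: 2^14 = 16384
Distribution: P(S=-14)=1/16384, P(S=-12)=14/16384, P(S=-10)=91/16384, P(S=-8)=364/16384, P(S=-6)=1001/16384, P(S=-4)=2002/16384, P(S=-2)=3003/16384, P(S=0)=3432/16384, P(S=2)=3003/16384, P(S=4)=2002/16384, P(S=6)=1001/16384, P(S=8)=364/16384, P(S=10)=91/16384, P(S=12)=14/16384, P(S=14)=1/16384
E[|S_14|] = Σ_m |m|·P(S_14=m) = 48048/16384 = 3003/1024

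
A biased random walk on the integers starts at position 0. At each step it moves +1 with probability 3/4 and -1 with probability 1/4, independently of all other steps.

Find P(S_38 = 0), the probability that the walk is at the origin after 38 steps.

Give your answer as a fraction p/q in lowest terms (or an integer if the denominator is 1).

To be at 0 after 38 steps: need exactly 19 steps of +1 and 19 of -1.
Number of such sequences: C(38,19) = 35345263800
Each has probability (3/4)^19 · (1/4)^19 = 1162261467/75557863725914323419136
P = 35345263800 · 1162261467/75557863725914323419136 = 5135054769461249325/9444732965739290427392

Answer: 5135054769461249325/9444732965739290427392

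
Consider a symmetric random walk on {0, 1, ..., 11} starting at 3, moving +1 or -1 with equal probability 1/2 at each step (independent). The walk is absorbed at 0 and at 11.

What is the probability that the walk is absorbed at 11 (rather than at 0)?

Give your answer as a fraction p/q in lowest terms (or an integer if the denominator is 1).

Answer: 3/11

Derivation:
Symmetric walk (p = 1/2): the harmonic-function argument gives P(hit 11 before 0 | start at 3) = a/N.
P = 3/11 = 3/11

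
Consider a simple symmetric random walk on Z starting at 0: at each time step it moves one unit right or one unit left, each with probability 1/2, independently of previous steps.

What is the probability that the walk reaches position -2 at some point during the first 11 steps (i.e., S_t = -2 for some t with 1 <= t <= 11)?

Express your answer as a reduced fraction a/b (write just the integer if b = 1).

Answer: 281/512

Derivation:
Count via complement. Let g(t,s) = #length-t paths at position s with S_1..S_t all ≠ -2.
g(t,s) = g(t-1,s-1) + g(t-1,s+1) for s ≠ -2; g(t,-2) = 0.
t=0: g(0,0)=1
t=1: g(1,-1)=1 g(1,1)=1
t=2: g(2,0)=2 g(2,2)=1
t=3: g(3,-1)=2 g(3,1)=3 g(3,3)=1
t=4: g(4,0)=5 g(4,2)=4 g(4,4)=1
t=5: g(5,-1)=5 g(5,1)=9 g(5,3)=5 g(5,5)=1
t=6: g(6,0)=14 g(6,2)=14 g(6,4)=6 g(6,6)=1
t=7: g(7,-1)=14 g(7,1)=28 g(7,3)=20 g(7,5)=7 g(7,7)=1
t=8: g(8,0)=42 g(8,2)=48 g(8,4)=27 g(8,6)=8 g(8,8)=1
t=9: g(9,-1)=42 g(9,1)=90 g(9,3)=75 g(9,5)=35 g(9,7)=9 g(9,9)=1
t=10: g(10,0)=132 g(10,2)=165 g(10,4)=110 g(10,6)=44 g(10,8)=10 g(10,10)=1
t=11: g(11,-1)=132 g(11,1)=297 g(11,3)=275 g(11,5)=154 g(11,7)=54 g(11,9)=11 g(11,11)=1
Paths never hitting -2: Σ_s g(11,s) = 924
Paths hitting -2: 2^11 - 924 = 1124
P = 1124/2048 = 281/512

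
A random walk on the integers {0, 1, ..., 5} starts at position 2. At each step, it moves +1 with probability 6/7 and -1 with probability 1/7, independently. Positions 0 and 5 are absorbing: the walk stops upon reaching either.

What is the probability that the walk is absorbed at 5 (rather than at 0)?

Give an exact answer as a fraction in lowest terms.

Biased walk: p = 6/7, q = 1/7, r = q/p = 1/6
Gambler's ruin: P(hit 5 before 0 | start at 2) = (1 - r^a)/(1 - r^N)
r^2 = 1/36; r^5 = 1/7776
P = (1 - 1/36) / (1 - 1/7776) = 35/36 / 7775/7776 = 1512/1555

Answer: 1512/1555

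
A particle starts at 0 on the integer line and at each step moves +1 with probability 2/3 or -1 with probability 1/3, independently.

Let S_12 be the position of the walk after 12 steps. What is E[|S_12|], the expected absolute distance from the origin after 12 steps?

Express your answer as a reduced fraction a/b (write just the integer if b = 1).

Answer: 257372/59049

Derivation:
S_12 takes values m ≡ 0 (mod 2) with |m| ≤ 12; P(S_12=m) = C(12,(12+m)/2) · (2/3)^((12+m)/2) · (1/3)^((12-m)/2).
Distribution: P(S=-12)=1/531441, P(S=-10)=8/177147, P(S=-8)=88/177147, P(S=-6)=1760/531441, P(S=-4)=880/59049, P(S=-2)=2816/59049, P(S=0)=19712/177147, P(S=2)=11264/59049, P(S=4)=14080/59049, P(S=6)=112640/531441, P(S=8)=22528/177147, P(S=10)=8192/177147, P(S=12)=4096/531441
E[|S_12|] = Σ_m |m|·P(S_12=m) = 257372/59049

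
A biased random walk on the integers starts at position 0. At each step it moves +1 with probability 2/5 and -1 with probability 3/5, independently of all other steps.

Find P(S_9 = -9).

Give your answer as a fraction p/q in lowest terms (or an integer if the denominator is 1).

Answer: 19683/1953125

Derivation:
To reach position -9 after 9 steps: need 0 steps of +1 and 9 steps of -1.
Number of such sequences: C(9,0) = 1
Each has probability (2/5)^0 · (3/5)^9 = 19683/1953125
P = 1 · 19683/1953125 = 19683/1953125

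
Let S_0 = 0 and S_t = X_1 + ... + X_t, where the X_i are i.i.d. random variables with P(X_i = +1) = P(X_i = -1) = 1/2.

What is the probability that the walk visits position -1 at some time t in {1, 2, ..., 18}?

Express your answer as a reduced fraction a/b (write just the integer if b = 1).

Answer: 53381/65536

Derivation:
Count via complement. Let g(t,s) = #length-t paths at position s with S_1..S_t all ≠ -1.
g(t,s) = g(t-1,s-1) + g(t-1,s+1) for s ≠ -1; g(t,-1) = 0.
t=0: g(0,0)=1
t=1: g(1,1)=1
t=2: g(2,0)=1 g(2,2)=1
t=3: g(3,1)=2 g(3,3)=1
t=4: g(4,0)=2 g(4,2)=3 g(4,4)=1
t=5: g(5,1)=5 g(5,3)=4 g(5,5)=1
t=6: g(6,0)=5 g(6,2)=9 g(6,4)=5 g(6,6)=1
t=7: g(7,1)=14 g(7,3)=14 g(7,5)=6 g(7,7)=1
t=8: g(8,0)=14 g(8,2)=28 g(8,4)=20 g(8,6)=7 g(8,8)=1
t=9: g(9,1)=42 g(9,3)=48 g(9,5)=27 g(9,7)=8 g(9,9)=1
t=10: g(10,0)=42 g(10,2)=90 g(10,4)=75 g(10,6)=35 g(10,8)=9 g(10,10)=1
t=11: g(11,1)=132 g(11,3)=165 g(11,5)=110 g(11,7)=44 g(11,9)=10 g(11,11)=1
t=12: g(12,0)=132 g(12,2)=297 g(12,4)=275 g(12,6)=154 g(12,8)=54 g(12,10)=11 g(12,12)=1
t=13: g(13,1)=429 g(13,3)=572 g(13,5)=429 g(13,7)=208 g(13,9)=65 g(13,11)=12 g(13,13)=1
t=14: g(14,0)=429 g(14,2)=1001 g(14,4)=1001 g(14,6)=637 g(14,8)=273 g(14,10)=77 g(14,12)=13 g(14,14)=1
t=15: g(15,1)=1430 g(15,3)=2002 g(15,5)=1638 g(15,7)=910 g(15,9)=350 g(15,11)=90 g(15,13)=14 g(15,15)=1
t=16: g(16,0)=1430 g(16,2)=3432 g(16,4)=3640 g(16,6)=2548 g(16,8)=1260 g(16,10)=440 g(16,12)=104 g(16,14)=15 g(16,16)=1
t=17: g(17,1)=4862 g(17,3)=7072 g(17,5)=6188 g(17,7)=3808 g(17,9)=1700 g(17,11)=544 g(17,13)=119 g(17,15)=16 g(17,17)=1
t=18: g(18,0)=4862 g(18,2)=11934 g(18,4)=13260 g(18,6)=9996 g(18,8)=5508 g(18,10)=2244 g(18,12)=663 g(18,14)=135 g(18,16)=17 g(18,18)=1
Paths never hitting -1: Σ_s g(18,s) = 48620
Paths hitting -1: 2^18 - 48620 = 213524
P = 213524/262144 = 53381/65536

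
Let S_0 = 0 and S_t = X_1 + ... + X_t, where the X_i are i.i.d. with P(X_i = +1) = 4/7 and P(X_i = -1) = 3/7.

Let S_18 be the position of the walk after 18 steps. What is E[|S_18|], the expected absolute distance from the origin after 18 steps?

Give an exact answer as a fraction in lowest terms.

Answer: 6408523970525826/1628413597910449

Derivation:
S_18 takes values m ≡ 0 (mod 2) with |m| ≤ 18; P(S_18=m) = C(18,(18+m)/2) · (4/7)^((18+m)/2) · (3/7)^((18-m)/2).
Distribution: P(S=-18)=387420489/1628413597910449, P(S=-16)=9298091736/1628413597910449, P(S=-14)=105378373008/1628413597910449, P(S=-12)=749357319168/1628413597910449, P(S=-10)=3746786595840/1628413597910449, P(S=-8)=1998286184448/232630513987207, P(S=-6)=5772826755072/232630513987207, P(S=-4)=92365228081152/1628413597910449, P(S=-2)=169336251482112/1628413597910449, P(S=0)=250868520714240/1628413597910449, P(S=2)=301042224857088/1628413597910449, P(S=4)=291919733194752/1628413597910449, P(S=6)=32435525910528/232630513987207, P(S=8)=19960323637248/232630513987207, P(S=10)=66534412124160/1628413597910449, P(S=12)=23656679866368/1628413597910449, P(S=14)=5914169966592/1628413597910449, P(S=16)=927712935936/1628413597910449, P(S=18)=68719476736/1628413597910449
E[|S_18|] = Σ_m |m|·P(S_18=m) = 6408523970525826/1628413597910449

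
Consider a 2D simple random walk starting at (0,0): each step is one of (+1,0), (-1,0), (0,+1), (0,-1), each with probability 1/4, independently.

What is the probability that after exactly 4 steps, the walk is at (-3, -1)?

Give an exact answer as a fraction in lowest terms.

Let h be the number of horizontal steps (so 4-h are vertical). To end at (-3,-1) need (h-3)/2 right-steps and ((4-h)-1)/2 up-steps.
Sum over h with 3 ≤ h ≤ 3, h ≡ 1 (mod 2), 4-h ≡ 1 (mod 2):
h=3: C(4,3)·C(3,0)·C(1,0) = 4·1·1 = 4
Total favorable: 4
Total paths: 4^4 = 256
P = 4/256 = 1/64

Answer: 1/64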